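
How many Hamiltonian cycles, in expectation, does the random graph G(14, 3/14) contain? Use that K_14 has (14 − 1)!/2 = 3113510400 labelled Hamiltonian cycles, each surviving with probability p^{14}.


K_14 has (14 − 1)!/2 = 3113510400 labelled Hamiltonian cycles.
For each such Hamiltonian cycle H, let X_H = 1 if all 14 edges of H are present in G. Then P[X_H = 1] = p^{14} = (3/14)^{14} = 4782969/11112006825558016.
By linearity of expectation: E[X] = Σ_H E[X_H] = 3113510400 · p^{14} = 3113510400 · 4782969/11112006825558016 = 4155084744525/3100448333024.
Numerically: E[X] ≈ 1.3402.

E[X] = 3113510400 · (3/14)^{14} = 4155084744525/3100448333024 ≈ 1.3402.


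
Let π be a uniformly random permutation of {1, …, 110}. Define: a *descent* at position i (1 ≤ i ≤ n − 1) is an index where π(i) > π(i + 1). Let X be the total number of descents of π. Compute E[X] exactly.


Write X = Σ X_I over i = 1, …, 109, with X_I the indicator of one descent.
There are 109 indicators.
For each fixed i, the pair (π(i), π(i+1)) is a uniformly random ordered pair of distinct values from {1, …, 110}; by symmetry P[π(i) > π(i+1)] = 1/2.
By linearity: E[X] = 109 · (1/2) = (110 − 1) · (1/2) = 109/2 ≈ 54.50000.

E[X] = 109/2 = 54.50000.


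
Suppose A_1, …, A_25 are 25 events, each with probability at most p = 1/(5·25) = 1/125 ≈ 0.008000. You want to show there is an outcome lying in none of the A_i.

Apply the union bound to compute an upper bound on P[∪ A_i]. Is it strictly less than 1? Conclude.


Union bound: P[∪_{i=1}^{25} A_i] ≤ Σ_i P[A_i] ≤ 25·p = 25·(1/125) = 1/5.
Numerically: 1/5 ≈ 0.200000.
Is 1/5 < 1? YES.
Since P[∪ A_i] ≤ 1/5 < 1, the complement has P[∩ A_i^c] ≥ 1 − 1/5 = 4/5 > 0, so some outcome avoids every A_i.

25·p = 1/5 ≈ 0.200000; existence CERTIFIED by the union bound.


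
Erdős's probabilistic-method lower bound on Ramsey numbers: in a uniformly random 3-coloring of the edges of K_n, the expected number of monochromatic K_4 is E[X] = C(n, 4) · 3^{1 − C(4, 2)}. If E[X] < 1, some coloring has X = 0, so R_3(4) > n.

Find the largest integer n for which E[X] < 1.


We need C(n, 4) · 3^{1 − 6} < 1, i.e. C(n, 4) < 3^{6 − 1} = 243.
Check values of n near the boundary:
  n = 9: C(9, 4) = 126; 126 < 243? YES
  n = 10: C(10, 4) = 210; 210 < 243? YES
  n = 11: C(11, 4) = 330; 330 < 243? NO
The largest n with C(n, 4) < 243 is n = 10 (where E[X] = 70/81 ≈ 0.8641975). Hence R_3(4) > 10, i.e. R_3(4) ≥ 11.

Largest n = 10; hence R_3(4) > 10.


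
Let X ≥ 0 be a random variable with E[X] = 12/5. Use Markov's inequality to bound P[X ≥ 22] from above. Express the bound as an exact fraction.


μ = E[X] = 12/5, a = 22.
Markov: P[X ≥ 22] ≤ μ/a = (12/5)/22 = 6/55.
Numerically: ≈ 0.109091.
(Since a = 22 > μ = 2.400000, the bound 6/55 is < 1 and informative.)

P[X ≥ 22] ≤ 6/55 ≈ 0.109091.


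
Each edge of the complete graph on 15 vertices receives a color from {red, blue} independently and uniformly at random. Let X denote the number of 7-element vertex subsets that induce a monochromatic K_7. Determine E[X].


Let X = Σ_S X_S over the C(15, 7) = 6435 subsets S of size 7, where X_S = 1 if the K_7 on S is monochromatic.
For a fixed S, the K_7 on S has C(7, 2) = 21 edges. P[all 21 edges red] = (1/2)^21, and likewise for blue, so P[monochromatic] = 2·(1/2)^21 = 2^{1 − 21} = 1/1048576.
By linearity: E[X] = C(15, 7) · 2^{1 − 21} = 6435 · 1/1048576 = 6435/1048576.
Numerically: E[X] ≈ 0.0061.

E[X] = C(15,7)·2^(1−C(7,2)) = 6435/1048576 ≈ 0.0061.


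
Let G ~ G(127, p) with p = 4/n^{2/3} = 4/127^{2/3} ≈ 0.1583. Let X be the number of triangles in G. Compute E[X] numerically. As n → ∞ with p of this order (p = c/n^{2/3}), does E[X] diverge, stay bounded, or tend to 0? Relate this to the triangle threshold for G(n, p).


Number of potential triangles: C(127, 3) = 333375.
Each occurs with probability p³ ≈ (0.1583)³ ≈ 3.968008e-03.
By linearity: E[X] = C(127, 3)·p³ ≈ 333375 · 3.968008e-03 ≈ 1322.8346.
Since α = 2/3 < 1, p = c/n^{2/3} ≫ 1/n is above the triangle threshold p ~ 1/n. Asymptotically E[X] ~ (c³/6)·n^{3(1−α)} = (4³/6)·n^{1} → ∞; triangles are abundant w.h.p.

E[X] ≈ 1322.8346; in regime p = Θ(1/n^{2/3}) E[X] diverges (above the triangle threshold p ~ 1/n).


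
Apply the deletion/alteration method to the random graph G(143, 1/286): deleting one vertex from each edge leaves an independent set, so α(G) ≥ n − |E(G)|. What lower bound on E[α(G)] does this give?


E[|E(G)|] = C(143, 2)·p = 10153 · (1/286) = 71/2.
E[α(G)] ≥ n − E[|E(G)|] = 143 − 71/2 = 215/2.
Numerically: ≈ 107.5000.
(This is only a lower bound; the true E[α(G)] may be larger.)

E[α(G)] ≥ 215/2 ≈ 107.5000.


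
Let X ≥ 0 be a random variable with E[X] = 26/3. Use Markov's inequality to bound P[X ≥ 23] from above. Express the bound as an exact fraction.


μ = E[X] = 26/3, a = 23.
Markov: P[X ≥ 23] ≤ μ/a = (26/3)/23 = 26/69.
Numerically: ≈ 0.376812.
(Since a = 23 > μ = 8.666667, the bound 26/69 is < 1 and informative.)

P[X ≥ 23] ≤ 26/69 ≈ 0.376812.


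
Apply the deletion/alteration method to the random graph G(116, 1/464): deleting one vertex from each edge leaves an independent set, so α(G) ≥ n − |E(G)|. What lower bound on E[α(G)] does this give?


E[|E(G)|] = C(116, 2)·p = 6670 · (1/464) = 115/8.
E[α(G)] ≥ n − E[|E(G)|] = 116 − 115/8 = 813/8.
Numerically: ≈ 101.625000.
(This is only a lower bound; the true E[α(G)] may be larger.)

E[α(G)] ≥ 813/8 ≈ 101.625000.


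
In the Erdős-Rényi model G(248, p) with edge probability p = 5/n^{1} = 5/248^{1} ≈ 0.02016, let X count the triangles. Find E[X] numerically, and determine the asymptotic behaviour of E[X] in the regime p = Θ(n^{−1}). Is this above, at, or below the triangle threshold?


Number of potential triangles: C(248, 3) = 2511496.
Each occurs with probability p³ ≈ (0.02016)³ ≈ 8.195113e-06.
By linearity: E[X] = C(248, 3)·p³ ≈ 2511496 · 8.195113e-06 ≈ 20.5820.
Here α = 1, so p = 5/n is exactly at the triangle threshold p ~ 1/n. Asymptotically E[X] → c³/6 = 5³/6 = 125/6 ≈ 20.8333, a bounded constant. In this regime the triangle count is asymptotically Poisson(c³/6).

E[X] ≈ 20.5820; in regime p = Θ(1/n^{1}) E[X] stays bounded (at the triangle threshold p ~ 1/n).


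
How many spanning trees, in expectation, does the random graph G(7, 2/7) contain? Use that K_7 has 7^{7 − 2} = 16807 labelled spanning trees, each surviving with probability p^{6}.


K_7 has 7^{7 − 2} = 16807 labelled spanning trees.
For each such spanning tree H, let X_H = 1 if all 6 edges of H are present in G. Then P[X_H = 1] = p^{6} = (2/7)^{6} = 64/117649.
By linearity: E[X] = Σ_H E[X_H] = 16807 · p^{6} = 16807 · 64/117649 = 64/7.
Numerically: E[X] ≈ 9.1429.

E[X] = 16807 · (2/7)^{6} = 64/7 ≈ 9.1429.


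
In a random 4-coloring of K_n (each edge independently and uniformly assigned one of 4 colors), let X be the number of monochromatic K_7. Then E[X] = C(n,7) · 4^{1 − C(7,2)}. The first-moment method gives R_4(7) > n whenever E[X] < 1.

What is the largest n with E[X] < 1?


We need C(n, 7) · 4^{1 − 21} < 1, i.e. C(n, 7) < 4^{21 − 1} = 1099511627776.
Check values of n near the boundary:
  n = 177: C(177, 7) = 957664425960; 957664425960 < 1099511627776? YES
  n = 178: C(178, 7) = 996867063280; 996867063280 < 1099511627776? YES
  n = 179: C(179, 7) = 1037437234460; 1037437234460 < 1099511627776? YES
  n = 180: C(180, 7) = 1079414463600; 1079414463600 < 1099511627776? YES
  n = 181: C(181, 7) = 1122839183400; 1122839183400 < 1099511627776? NO
  n = 182: C(182, 7) = 1167752750736; 1167752750736 < 1099511627776? NO
The largest n with C(n, 7) < 1099511627776 is n = 180 (where E[X] = 67463403975/68719476736 ≈ 0.982). Hence R_4(7) > 180, i.e. R_4(7) ≥ 181.

Largest n = 180; hence R_4(7) > 180.


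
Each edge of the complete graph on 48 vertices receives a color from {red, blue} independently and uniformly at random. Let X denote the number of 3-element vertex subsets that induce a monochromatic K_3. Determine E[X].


Let X = Σ_S X_S over the C(48, 3) = 17296 subsets S of size 3, where X_S = 1 if the K_3 on S is monochromatic.
For a fixed S, the K_3 on S has C(3, 2) = 3 edges. P[all 3 edges red] = (1/2)^3, and likewise for blue, so P[monochromatic] = 2·(1/2)^3 = 2^{1 − 3} = 1/4.
By linearity: E[X] = C(48, 3) · 2^{1 − 3} = 17296 · 1/4 = 4324.
Numerically: E[X] ≈ 4324.00000.

E[X] = C(48,3)·2^(1−C(3,2)) = 4324 ≈ 4324.00000.


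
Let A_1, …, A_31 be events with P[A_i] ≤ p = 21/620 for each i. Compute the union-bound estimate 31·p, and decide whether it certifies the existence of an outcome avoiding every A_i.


Union bound: P[∪_{i=1}^{31} A_i] ≤ Σ_i P[A_i] ≤ 31·p = 31·(21/620) = 21/20.
Numerically: 21/20 ≈ 1.05000.
Is 21/20 < 1? NO.
Since the bound 21/20 is ≥ 1, the union bound is uninformative here; it does NOT by itself certify existence.

31·p = 21/20 ≈ 1.05000; existence NOT certified by the union bound.


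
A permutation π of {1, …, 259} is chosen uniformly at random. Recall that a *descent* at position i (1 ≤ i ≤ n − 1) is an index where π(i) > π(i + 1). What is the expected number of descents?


Write X = Σ X_I over i = 1, …, 258, with X_I the indicator of one descent.
There are 258 indicators.
For each fixed i, the pair (π(i), π(i+1)) is a uniformly random ordered pair of distinct values from {1, …, 259}; by symmetry P[π(i) > π(i+1)] = 1/2.
By linearity: E[X] = 258 · (1/2) = (259 − 1) · (1/2) = 129 ≈ 129.00000.

E[X] = 129 = 129.00000.


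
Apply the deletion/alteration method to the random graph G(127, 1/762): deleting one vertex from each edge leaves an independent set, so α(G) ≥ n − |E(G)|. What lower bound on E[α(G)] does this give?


E[|E(G)|] = C(127, 2)·p = 8001 · (1/762) = 21/2.
E[α(G)] ≥ n − E[|E(G)|] = 127 − 21/2 = 233/2.
Numerically: ≈ 116.50000.
(This is only a lower bound; the true E[α(G)] may be larger.)

E[α(G)] ≥ 233/2 ≈ 116.50000.


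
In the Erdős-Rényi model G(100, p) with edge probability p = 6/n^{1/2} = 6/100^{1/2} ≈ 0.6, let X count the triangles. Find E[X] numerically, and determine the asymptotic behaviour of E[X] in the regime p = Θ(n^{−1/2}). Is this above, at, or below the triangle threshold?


Number of potential triangles: C(100, 3) = 161700.
Each occurs with probability p³ ≈ (0.6)³ ≈ 2.1600000e-01.
By linearity: E[X] = C(100, 3)·p³ ≈ 161700 · 2.1600000e-01 ≈ 34927.20000.
Since α = 1/2 < 1, p = c/n^{1/2} ≫ 1/n is above the triangle threshold p ~ 1/n. Asymptotically E[X] ~ (c³/6)·n^{3(1−α)} = (6³/6)·n^{1.5} → ∞; triangles are abundant w.h.p.

E[X] ≈ 34927.20000; in regime p = Θ(1/n^{1/2}) E[X] diverges (above the triangle threshold p ~ 1/n).


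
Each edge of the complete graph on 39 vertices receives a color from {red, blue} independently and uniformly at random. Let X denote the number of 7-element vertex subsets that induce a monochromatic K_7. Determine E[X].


Let X = Σ_S X_S over the C(39, 7) = 15380937 subsets S of size 7, where X_S = 1 if the K_7 on S is monochromatic.
For a fixed S, the K_7 on S has C(7, 2) = 21 edges. P[all 21 edges red] = (1/2)^21, and likewise for blue, so P[monochromatic] = 2·(1/2)^21 = 2^{1 − 21} = 1/1048576.
By linearity: E[X] = C(39, 7) · 2^{1 − 21} = 15380937 · 1/1048576 = 15380937/1048576.
Numerically: E[X] ≈ 14.668405.

E[X] = C(39,7)·2^(1−C(7,2)) = 15380937/1048576 ≈ 14.668405.


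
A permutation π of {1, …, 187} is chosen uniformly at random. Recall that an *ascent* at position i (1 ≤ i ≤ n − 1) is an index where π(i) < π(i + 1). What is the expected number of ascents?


Write X = Σ X_I over i = 1, …, 186, with X_I the indicator of one ascent.
There are 186 indicators.
For each fixed i, the pair (π(i), π(i+1)) is a uniformly random ordered pair of distinct values from {1, …, 187}; by symmetry P[π(i) < π(i+1)] = 1/2.
By linearity: E[X] = 186 · (1/2) = (187 − 1) · (1/2) = 93 ≈ 93.000.

E[X] = 93 = 93.000.


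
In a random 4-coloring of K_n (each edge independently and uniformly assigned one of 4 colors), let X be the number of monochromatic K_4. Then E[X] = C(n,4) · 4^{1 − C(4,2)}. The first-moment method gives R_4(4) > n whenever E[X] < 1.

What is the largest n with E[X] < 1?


We need C(n, 4) · 4^{1 − 6} < 1, i.e. C(n, 4) < 4^{6 − 1} = 1024.
Check values of n near the boundary:
  n = 8: C(8, 4) = 70; 70 < 1024? YES
  n = 9: C(9, 4) = 126; 126 < 1024? YES
  n = 10: C(10, 4) = 210; 210 < 1024? YES
  n = 11: C(11, 4) = 330; 330 < 1024? YES
  n = 12: C(12, 4) = 495; 495 < 1024? YES
  n = 13: C(13, 4) = 715; 715 < 1024? YES
  n = 14: C(14, 4) = 1001; 1001 < 1024? YES
  n = 15: C(15, 4) = 1365; 1365 < 1024? NO
  n = 16: C(16, 4) = 1820; 1820 < 1024? NO
  n = 17: C(17, 4) = 2380; 2380 < 1024? NO
The largest n with C(n, 4) < 1024 is n = 14 (where E[X] = 1001/1024 ≈ 0.97754). Hence R_4(4) > 14, i.e. R_4(4) ≥ 15.

Largest n = 14; hence R_4(4) > 14.


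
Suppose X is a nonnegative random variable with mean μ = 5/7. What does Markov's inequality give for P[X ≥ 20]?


μ = E[X] = 5/7, a = 20.
Markov: P[X ≥ 20] ≤ μ/a = (5/7)/20 = 1/28.
Numerically: ≈ 0.035714.
(Since a = 20 > μ = 0.714286, the bound 1/28 is < 1 and informative.)

P[X ≥ 20] ≤ 1/28 ≈ 0.035714.


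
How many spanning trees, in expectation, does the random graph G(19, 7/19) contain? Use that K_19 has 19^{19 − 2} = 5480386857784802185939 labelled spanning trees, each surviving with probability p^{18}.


K_19 has 19^{19 − 2} = 5480386857784802185939 labelled spanning trees.
For each such spanning tree H, let X_H = 1 if all 18 edges of H are present in G. Then P[X_H = 1] = p^{18} = (7/19)^{18} = 1628413597910449/104127350297911241532841.
By linearity: E[X] = Σ_H E[X_H] = 5480386857784802185939 · p^{18} = 5480386857784802185939 · 1628413597910449/104127350297911241532841 = 1628413597910449/19.
Numerically: E[X] ≈ 8.57e+13.

E[X] = 5480386857784802185939 · (7/19)^{18} = 1628413597910449/19 ≈ 8.57e+13.


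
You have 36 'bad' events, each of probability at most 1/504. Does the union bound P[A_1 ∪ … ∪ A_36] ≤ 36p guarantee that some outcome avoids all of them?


Union bound: P[∪_{i=1}^{36} A_i] ≤ Σ_i P[A_i] ≤ 36·p = 36·(1/504) = 1/14.
Numerically: 1/14 ≈ 0.071.
Is 1/14 < 1? YES.
Since P[∪ A_i] ≤ 1/14 < 1, the complement has P[∩ A_i^c] ≥ 1 − 1/14 = 13/14 > 0, so some outcome avoids every A_i.

36·p = 1/14 ≈ 0.071; existence CERTIFIED by the union bound.


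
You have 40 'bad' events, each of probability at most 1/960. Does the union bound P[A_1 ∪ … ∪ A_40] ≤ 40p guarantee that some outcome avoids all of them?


Union bound: P[∪_{i=1}^{40} A_i] ≤ Σ_i P[A_i] ≤ 40·p = 40·(1/960) = 1/24.
Numerically: 1/24 ≈ 0.0416667.
Is 1/24 < 1? YES.
Since P[∪ A_i] ≤ 1/24 < 1, the complement has P[∩ A_i^c] ≥ 1 − 1/24 = 23/24 > 0, so some outcome avoids every A_i.

40·p = 1/24 ≈ 0.0416667; existence CERTIFIED by the union bound.


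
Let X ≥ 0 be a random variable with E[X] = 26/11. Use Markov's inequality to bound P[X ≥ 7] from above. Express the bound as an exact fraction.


μ = E[X] = 26/11, a = 7.
Markov: P[X ≥ 7] ≤ μ/a = (26/11)/7 = 26/77.
Numerically: ≈ 0.338.
(Since a = 7 > μ = 2.364, the bound 26/77 is < 1 and informative.)

P[X ≥ 7] ≤ 26/77 ≈ 0.338.


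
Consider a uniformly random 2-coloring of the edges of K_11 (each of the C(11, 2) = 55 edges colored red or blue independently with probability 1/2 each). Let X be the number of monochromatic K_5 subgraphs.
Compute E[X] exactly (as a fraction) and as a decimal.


Let X = Σ_S X_S over the C(11, 5) = 462 subsets S of size 5, where X_S = 1 if the K_5 on S is monochromatic.
For a fixed S, the K_5 on S has C(5, 2) = 10 edges. P[all 10 edges red] = (1/2)^10, and likewise for blue, so P[monochromatic] = 2·(1/2)^10 = 2^{1 − 10} = 1/512.
Summing: E[X] = C(11, 5) · 2^{1 − 10} = 462 · 1/512 = 231/256.
Numerically: E[X] ≈ 0.902.

E[X] = C(11,5)·2^(1−C(5,2)) = 231/256 ≈ 0.902.


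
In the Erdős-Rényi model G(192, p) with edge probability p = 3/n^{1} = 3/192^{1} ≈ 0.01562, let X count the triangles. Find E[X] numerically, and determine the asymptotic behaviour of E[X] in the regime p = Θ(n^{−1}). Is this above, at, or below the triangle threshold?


Number of potential triangles: C(192, 3) = 1161280.
Each occurs with probability p³ ≈ (0.01562)³ ≈ 3.814697e-06.
By linearity: E[X] = C(192, 3)·p³ ≈ 1161280 · 3.814697e-06 ≈ 4.4299.
Here α = 1, so p = 3/n is exactly at the triangle threshold p ~ 1/n. Asymptotically E[X] → c³/6 = 3³/6 = 9/2 ≈ 4.5000, a bounded constant. In this regime the triangle count is asymptotically Poisson(c³/6).

E[X] ≈ 4.4299; in regime p = Θ(1/n^{1}) E[X] stays bounded (at the triangle threshold p ~ 1/n).


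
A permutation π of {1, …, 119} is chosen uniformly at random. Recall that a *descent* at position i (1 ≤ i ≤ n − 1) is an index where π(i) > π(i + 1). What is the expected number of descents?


Write X = Σ X_I over i = 1, …, 118, with X_I the indicator of one descent.
There are 118 indicators.
For each fixed i, the pair (π(i), π(i+1)) is a uniformly random ordered pair of distinct values from {1, …, 119}; by symmetry P[π(i) > π(i+1)] = 1/2.
By linearity: E[X] = 118 · (1/2) = (119 − 1) · (1/2) = 59 ≈ 59.000.

E[X] = 59 = 59.000.


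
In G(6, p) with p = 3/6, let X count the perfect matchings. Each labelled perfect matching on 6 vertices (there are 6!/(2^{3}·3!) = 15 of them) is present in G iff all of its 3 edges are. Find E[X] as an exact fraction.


K_6 has 6!/(2^{3}·3!) = 15 labelled perfect matchings.
For each such perfect matching H, let X_H = 1 if all 3 edges of H are present in G. Then P[X_H = 1] = p^{3} = (1/2)^{3} = 1/8.
By linearity: E[X] = Σ_H E[X_H] = 15 · p^{3} = 15 · 1/8 = 15/8.
Numerically: E[X] ≈ 1.875.

E[X] = 15 · (1/2)^{3} = 15/8 ≈ 1.875.


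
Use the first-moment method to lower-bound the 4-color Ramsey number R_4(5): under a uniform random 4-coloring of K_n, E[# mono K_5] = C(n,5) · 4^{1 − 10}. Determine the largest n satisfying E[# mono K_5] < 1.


We need C(n, 5) · 4^{1 − 10} < 1, i.e. C(n, 5) < 4^{10 − 1} = 262144.
Check values of n near the boundary:
  n = 31: C(31, 5) = 169911; 169911 < 262144? YES
  n = 32: C(32, 5) = 201376; 201376 < 262144? YES
  n = 33: C(33, 5) = 237336; 237336 < 262144? YES
  n = 34: C(34, 5) = 278256; 278256 < 262144? NO
  n = 35: C(35, 5) = 324632; 324632 < 262144? NO
The largest n with C(n, 5) < 262144 is n = 33 (where E[X] = 29667/32768 ≈ 0.9054). Hence R_4(5) > 33, i.e. R_4(5) ≥ 34.

Largest n = 33; hence R_4(5) > 33.


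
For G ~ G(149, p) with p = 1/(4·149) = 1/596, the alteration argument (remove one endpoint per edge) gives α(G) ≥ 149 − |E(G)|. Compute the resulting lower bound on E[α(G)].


E[|E(G)|] = C(149, 2)·p = 11026 · (1/596) = 37/2.
E[α(G)] ≥ n − E[|E(G)|] = 149 − 37/2 = 261/2.
Numerically: ≈ 130.500.
(This is only a lower bound; the true E[α(G)] may be larger.)

E[α(G)] ≥ 261/2 ≈ 130.500.


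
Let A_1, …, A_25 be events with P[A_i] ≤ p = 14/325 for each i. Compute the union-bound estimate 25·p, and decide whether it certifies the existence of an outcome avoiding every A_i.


Union bound: P[∪_{i=1}^{25} A_i] ≤ Σ_i P[A_i] ≤ 25·p = 25·(14/325) = 14/13.
Numerically: 14/13 ≈ 1.07692.
Is 14/13 < 1? NO.
Since the bound 14/13 is ≥ 1, the union bound is uninformative here; it does NOT by itself certify existence.

25·p = 14/13 ≈ 1.07692; existence NOT certified by the union bound.


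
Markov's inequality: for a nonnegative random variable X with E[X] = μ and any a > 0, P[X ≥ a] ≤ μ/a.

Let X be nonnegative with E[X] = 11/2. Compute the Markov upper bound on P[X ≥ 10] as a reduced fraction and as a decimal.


μ = E[X] = 11/2, a = 10.
Markov: P[X ≥ 10] ≤ μ/a = (11/2)/10 = 11/20.
Numerically: ≈ 0.550000.
(Since a = 10 > μ = 5.500000, the bound 11/20 is < 1 and informative.)

P[X ≥ 10] ≤ 11/20 ≈ 0.550000.


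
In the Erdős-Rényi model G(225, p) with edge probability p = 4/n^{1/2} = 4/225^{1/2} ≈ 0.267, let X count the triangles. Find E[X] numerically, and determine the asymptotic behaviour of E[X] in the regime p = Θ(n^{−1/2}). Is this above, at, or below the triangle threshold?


Number of potential triangles: C(225, 3) = 1873200.
Each occurs with probability p³ ≈ (0.267)³ ≈ 1.89630e-02.
By linearity: E[X] = C(225, 3)·p³ ≈ 1873200 · 1.89630e-02 ≈ 35521.422.
Since α = 1/2 < 1, p = c/n^{1/2} ≫ 1/n is above the triangle threshold p ~ 1/n. Asymptotically E[X] ~ (c³/6)·n^{3(1−α)} = (4³/6)·n^{1.5} → ∞; triangles are abundant w.h.p.

E[X] ≈ 35521.422; in regime p = Θ(1/n^{1/2}) E[X] diverges (above the triangle threshold p ~ 1/n).


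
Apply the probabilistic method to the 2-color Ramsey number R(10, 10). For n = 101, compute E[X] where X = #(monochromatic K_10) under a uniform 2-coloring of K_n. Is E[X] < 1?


E[X] = C(101, 10) · 2^{1 − 45} = 19212541264840 · 2^{−44} = 19212541264840/17592186044416.
As a reduced fraction: E[X] = 2401567658105/2199023255552 ≈ 1.092107.
Is E[X] < 1? NO.
Since E[X] ≥ 1, the first-moment bound is inconclusive at n = 101; it does NOT by itself certify R(10, 10) > 101.

E[X] = 2401567658105/2199023255552 ≈ 1.092107; E[X] ≥ 1; first-moment method inconclusive here.


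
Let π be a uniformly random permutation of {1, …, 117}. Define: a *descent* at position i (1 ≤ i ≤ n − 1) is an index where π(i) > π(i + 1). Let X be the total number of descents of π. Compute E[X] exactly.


Write X = Σ X_I over i = 1, …, 116, with X_I the indicator of one descent.
There are 116 indicators.
For each fixed i, the pair (π(i), π(i+1)) is a uniformly random ordered pair of distinct values from {1, …, 117}; by symmetry P[π(i) > π(i+1)] = 1/2.
By linearity: E[X] = 116 · (1/2) = (117 − 1) · (1/2) = 58 ≈ 58.000.

E[X] = 58 = 58.000.


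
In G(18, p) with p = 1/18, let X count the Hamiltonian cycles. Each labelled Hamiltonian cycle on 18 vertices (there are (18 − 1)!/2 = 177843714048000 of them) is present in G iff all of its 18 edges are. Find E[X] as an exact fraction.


K_18 has (18 − 1)!/2 = 177843714048000 labelled Hamiltonian cycles.
For each such Hamiltonian cycle H, let X_H = 1 if all 18 edges of H are present in G. Then P[X_H = 1] = p^{18} = (1/18)^{18} = 1/39346408075296537575424.
By linearity of expectation: E[X] = Σ_H E[X_H] = 177843714048000 · p^{18} = 177843714048000 · 1/39346408075296537575424 = 14889875/3294258113514384.
Numerically: E[X] ≈ 4.52e-09.

E[X] = 177843714048000 · (1/18)^{18} = 14889875/3294258113514384 ≈ 4.52e-09.


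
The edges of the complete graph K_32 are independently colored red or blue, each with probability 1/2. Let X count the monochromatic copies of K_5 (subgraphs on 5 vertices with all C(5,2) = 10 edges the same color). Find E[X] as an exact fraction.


Let X = Σ_S X_S over the C(32, 5) = 201376 subsets S of size 5, where X_S = 1 if the K_5 on S is monochromatic.
For a fixed S, the K_5 on S has C(5, 2) = 10 edges. P[all 10 edges red] = (1/2)^10, and likewise for blue, so P[monochromatic] = 2·(1/2)^10 = 2^{1 − 10} = 1/512.
By linearity of expectation: E[X] = C(32, 5) · 2^{1 − 10} = 201376 · 1/512 = 6293/16.
Numerically: E[X] ≈ 393.3125.

E[X] = C(32,5)·2^(1−C(5,2)) = 6293/16 ≈ 393.3125.


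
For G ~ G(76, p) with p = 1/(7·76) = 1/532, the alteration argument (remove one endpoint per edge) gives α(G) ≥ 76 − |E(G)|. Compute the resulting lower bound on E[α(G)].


E[|E(G)|] = C(76, 2)·p = 2850 · (1/532) = 75/14.
E[α(G)] ≥ n − E[|E(G)|] = 76 − 75/14 = 989/14.
Numerically: ≈ 70.643.
(This is only a lower bound; the true E[α(G)] may be larger.)

E[α(G)] ≥ 989/14 ≈ 70.643.


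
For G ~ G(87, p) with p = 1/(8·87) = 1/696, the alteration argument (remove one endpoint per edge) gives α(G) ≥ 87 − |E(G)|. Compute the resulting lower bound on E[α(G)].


E[|E(G)|] = C(87, 2)·p = 3741 · (1/696) = 43/8.
E[α(G)] ≥ n − E[|E(G)|] = 87 − 43/8 = 653/8.
Numerically: ≈ 81.62500.
(This is only a lower bound; the true E[α(G)] may be larger.)

E[α(G)] ≥ 653/8 ≈ 81.62500.


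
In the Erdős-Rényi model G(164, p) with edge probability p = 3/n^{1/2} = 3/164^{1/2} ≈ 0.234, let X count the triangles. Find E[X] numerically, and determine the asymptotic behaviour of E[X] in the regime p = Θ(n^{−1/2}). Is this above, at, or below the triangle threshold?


Number of potential triangles: C(164, 3) = 721764.
Each occurs with probability p³ ≈ (0.234)³ ≈ 1.28558e-02.
By linearity: E[X] = C(164, 3)·p³ ≈ 721764 · 1.28558e-02 ≈ 9278.830.
Since α = 1/2 < 1, p = c/n^{1/2} ≫ 1/n is above the triangle threshold p ~ 1/n. Asymptotically E[X] ~ (c³/6)·n^{3(1−α)} = (3³/6)·n^{1.5} → ∞; triangles are abundant w.h.p.

E[X] ≈ 9278.830; in regime p = Θ(1/n^{1/2}) E[X] diverges (above the triangle threshold p ~ 1/n).


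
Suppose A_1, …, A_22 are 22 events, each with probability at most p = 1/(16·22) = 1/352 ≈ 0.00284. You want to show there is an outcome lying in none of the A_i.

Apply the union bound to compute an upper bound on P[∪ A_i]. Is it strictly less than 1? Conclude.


Union bound: P[∪_{i=1}^{22} A_i] ≤ Σ_i P[A_i] ≤ 22·p = 22·(1/352) = 1/16.
Numerically: 1/16 ≈ 0.06250.
Is 1/16 < 1? YES.
Since P[∪ A_i] ≤ 1/16 < 1, the complement has P[∩ A_i^c] ≥ 1 − 1/16 = 15/16 > 0, so some outcome avoids every A_i.

22·p = 1/16 ≈ 0.06250; existence CERTIFIED by the union bound.


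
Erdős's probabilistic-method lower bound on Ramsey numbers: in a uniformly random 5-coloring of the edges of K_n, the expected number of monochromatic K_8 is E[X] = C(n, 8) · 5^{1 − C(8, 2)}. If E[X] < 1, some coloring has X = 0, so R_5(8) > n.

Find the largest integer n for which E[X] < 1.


We need C(n, 8) · 5^{1 − 28} < 1, i.e. C(n, 8) < 5^{28 − 1} = 7450580596923828125.
Check values of n near the boundary:
  n = 859: C(859, 8) = 7115855595170747139; 7115855595170747139 < 7450580596923828125? YES
  n = 860: C(860, 8) = 7182671140665308145; 7182671140665308145 < 7450580596923828125? YES
  n = 861: C(861, 8) = 7250034996615275865; 7250034996615275865 < 7450580596923828125? YES
  n = 862: C(862, 8) = 7317951015318931845; 7317951015318931845 < 7450580596923828125? YES
  n = 863: C(863, 8) = 7386423071602617757; 7386423071602617757 < 7450580596923828125? YES
  n = 864: C(864, 8) = 7455455062926006708; 7455455062926006708 < 7450580596923828125? NO
The largest n with C(n, 8) < 7450580596923828125 is n = 863 (where E[X] = 7386423071602617757/7450580596923828125 ≈ 0.9914). Hence R_5(8) > 863, i.e. R_5(8) ≥ 864.

Largest n = 863; hence R_5(8) > 863.


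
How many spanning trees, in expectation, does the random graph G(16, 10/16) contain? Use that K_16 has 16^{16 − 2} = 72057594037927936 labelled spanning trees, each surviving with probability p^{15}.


K_16 has 16^{16 − 2} = 72057594037927936 labelled spanning trees.
For each such spanning tree H, let X_H = 1 if all 15 edges of H are present in G. Then P[X_H = 1] = p^{15} = (5/8)^{15} = 30517578125/35184372088832.
Summing the indicators: E[X] = Σ_H E[X_H] = 72057594037927936 · p^{15} = 72057594037927936 · 30517578125/35184372088832 = 62500000000000.
Numerically: E[X] ≈ 6.25e+13.

E[X] = 72057594037927936 · (5/8)^{15} = 62500000000000 ≈ 6.25e+13.


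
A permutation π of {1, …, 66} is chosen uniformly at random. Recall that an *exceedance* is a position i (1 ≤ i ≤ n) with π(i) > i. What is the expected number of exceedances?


Write X = Σ_{i=1}^{66} X_i, where X_i = 1_{π(i) > i}.
For each fixed i, π(i) is uniform over {1, …, 66} (marginal of a uniform permutation), so P[π(i) > i] = (n − i)/n. Summing: Σ_{i=1}^{66} (n − i)/n = (0 + 1 + … + 65)/66 = 66(66 − 1)/(2·66) = (66 − 1)/2.
Hence E[X] = Σ_{i=1}^{66} (66 − i)/66 = 65/2 ≈ 32.500000.

E[X] = 65/2 = 32.500000.


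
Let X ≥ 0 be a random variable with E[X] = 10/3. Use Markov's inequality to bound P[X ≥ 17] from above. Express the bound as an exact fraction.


μ = E[X] = 10/3, a = 17.
Markov: P[X ≥ 17] ≤ μ/a = (10/3)/17 = 10/51.
Numerically: ≈ 0.19608.
(Since a = 17 > μ = 3.33333, the bound 10/51 is < 1 and informative.)

P[X ≥ 17] ≤ 10/51 ≈ 0.19608.


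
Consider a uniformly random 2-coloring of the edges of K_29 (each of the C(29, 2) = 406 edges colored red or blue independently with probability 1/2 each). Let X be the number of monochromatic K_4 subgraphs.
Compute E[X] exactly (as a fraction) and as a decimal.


Let X = Σ_S X_S over the C(29, 4) = 23751 subsets S of size 4, where X_S = 1 if the K_4 on S is monochromatic.
For a fixed S, the K_4 on S has C(4, 2) = 6 edges. P[all 6 edges red] = (1/2)^6, and likewise for blue, so P[monochromatic] = 2·(1/2)^6 = 2^{1 − 6} = 1/32.
By linearity of expectation: E[X] = C(29, 4) · 2^{1 − 6} = 23751 · 1/32 = 23751/32.
Numerically: E[X] ≈ 742.2188.

E[X] = C(29,4)·2^(1−C(4,2)) = 23751/32 ≈ 742.2188.


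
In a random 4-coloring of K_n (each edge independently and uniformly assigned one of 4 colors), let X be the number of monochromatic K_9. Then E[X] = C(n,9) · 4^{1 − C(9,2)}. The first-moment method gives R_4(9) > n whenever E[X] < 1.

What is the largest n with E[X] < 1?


We need C(n, 9) · 4^{1 − 36} < 1, i.e. C(n, 9) < 4^{36 − 1} = 1180591620717411303424.
Check values of n near the boundary:
  n = 912: C(912, 9) = 1156095740032081475120; 1156095740032081475120 < 1180591620717411303424? YES
  n = 913: C(913, 9) = 1167605542753639808390; 1167605542753639808390 < 1180591620717411303424? YES
  n = 914: C(914, 9) = 1179217089587653905932; 1179217089587653905932 < 1180591620717411303424? YES
  n = 915: C(915, 9) = 1190931166636537885130; 1190931166636537885130 < 1180591620717411303424? NO
The largest n with C(n, 9) < 1180591620717411303424 is n = 914 (where E[X] = 294804272396913476483/295147905179352825856 ≈ 0.9988). Hence R_4(9) > 914, i.e. R_4(9) ≥ 915.

Largest n = 914; hence R_4(9) > 914.


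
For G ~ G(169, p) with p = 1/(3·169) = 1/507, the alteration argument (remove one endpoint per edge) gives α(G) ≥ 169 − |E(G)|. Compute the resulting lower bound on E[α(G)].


E[|E(G)|] = C(169, 2)·p = 14196 · (1/507) = 28.
E[α(G)] ≥ n − E[|E(G)|] = 169 − 28 = 141.
Numerically: ≈ 141.0000.
(This is only a lower bound; the true E[α(G)] may be larger.)

E[α(G)] ≥ 141 ≈ 141.0000.


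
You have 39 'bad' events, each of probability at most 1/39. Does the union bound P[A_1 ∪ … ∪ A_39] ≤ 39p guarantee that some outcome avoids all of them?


Union bound: P[∪_{i=1}^{39} A_i] ≤ Σ_i P[A_i] ≤ 39·p = 39·(1/39) = 1.
Numerically: 1 ≈ 1.0000.
Is 1 < 1? NO.
Since the bound 1 is ≥ 1, the union bound is uninformative here; it does NOT by itself certify existence.

39·p = 1 ≈ 1.0000; existence NOT certified by the union bound.


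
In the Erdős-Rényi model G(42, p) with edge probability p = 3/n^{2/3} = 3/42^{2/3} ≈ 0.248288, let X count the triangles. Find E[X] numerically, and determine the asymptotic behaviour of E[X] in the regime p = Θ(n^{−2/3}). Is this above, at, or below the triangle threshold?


Number of potential triangles: C(42, 3) = 11480.
Each occurs with probability p³ ≈ (0.248288)³ ≈ 1.53061224e-02.
By linearity: E[X] = C(42, 3)·p³ ≈ 11480 · 1.53061224e-02 ≈ 175.714286.
Since α = 2/3 < 1, p = c/n^{2/3} ≫ 1/n is above the triangle threshold p ~ 1/n. Asymptotically E[X] ~ (c³/6)·n^{3(1−α)} = (3³/6)·n^{1} → ∞; triangles are abundant w.h.p.

E[X] ≈ 175.714286; in regime p = Θ(1/n^{2/3}) E[X] diverges (above the triangle threshold p ~ 1/n).


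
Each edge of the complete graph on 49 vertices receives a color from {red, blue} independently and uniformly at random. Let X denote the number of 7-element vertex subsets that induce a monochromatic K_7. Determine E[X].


Let X = Σ_S X_S over the C(49, 7) = 85900584 subsets S of size 7, where X_S = 1 if the K_7 on S is monochromatic.
For a fixed S, the K_7 on S has C(7, 2) = 21 edges. P[all 21 edges red] = (1/2)^21, and likewise for blue, so P[monochromatic] = 2·(1/2)^21 = 2^{1 − 21} = 1/1048576.
By linearity: E[X] = C(49, 7) · 2^{1 − 21} = 85900584 · 1/1048576 = 10737573/131072.
Numerically: E[X] ≈ 81.921181.

E[X] = C(49,7)·2^(1−C(7,2)) = 10737573/131072 ≈ 81.921181.


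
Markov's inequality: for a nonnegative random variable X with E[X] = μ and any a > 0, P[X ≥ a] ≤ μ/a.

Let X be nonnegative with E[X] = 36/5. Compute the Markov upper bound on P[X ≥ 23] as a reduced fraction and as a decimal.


μ = E[X] = 36/5, a = 23.
Markov: P[X ≥ 23] ≤ μ/a = (36/5)/23 = 36/115.
Numerically: ≈ 0.313.
(Since a = 23 > μ = 7.200, the bound 36/115 is < 1 and informative.)

P[X ≥ 23] ≤ 36/115 ≈ 0.313.


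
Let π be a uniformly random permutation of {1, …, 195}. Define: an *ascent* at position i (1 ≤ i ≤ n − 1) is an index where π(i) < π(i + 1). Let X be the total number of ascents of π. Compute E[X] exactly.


Write X = Σ X_I over i = 1, …, 194, with X_I the indicator of one ascent.
There are 194 indicators.
For each fixed i, the pair (π(i), π(i+1)) is a uniformly random ordered pair of distinct values from {1, …, 195}; by symmetry P[π(i) < π(i+1)] = 1/2.
By linearity: E[X] = 194 · (1/2) = (195 − 1) · (1/2) = 97 ≈ 97.0000.

E[X] = 97 = 97.0000.


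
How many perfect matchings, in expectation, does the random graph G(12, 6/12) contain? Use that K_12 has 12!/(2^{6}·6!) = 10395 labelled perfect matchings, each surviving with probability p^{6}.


K_12 has 12!/(2^{6}·6!) = 10395 labelled perfect matchings.
For each such perfect matching H, let X_H = 1 if all 6 edges of H are present in G. Then P[X_H = 1] = p^{6} = (1/2)^{6} = 1/64.
By linearity: E[X] = Σ_H E[X_H] = 10395 · p^{6} = 10395 · 1/64 = 10395/64.
Numerically: E[X] ≈ 162.422.

E[X] = 10395 · (1/2)^{6} = 10395/64 ≈ 162.422.


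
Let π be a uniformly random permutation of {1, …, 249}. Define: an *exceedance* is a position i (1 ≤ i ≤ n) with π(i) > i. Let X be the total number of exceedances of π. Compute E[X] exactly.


Write X = Σ_{i=1}^{249} X_i, where X_i = 1_{π(i) > i}.
For each fixed i, π(i) is uniform over {1, …, 249} (marginal of a uniform permutation), so P[π(i) > i] = (n − i)/n. Summing: Σ_{i=1}^{249} (n − i)/n = (0 + 1 + … + 248)/249 = 249(249 − 1)/(2·249) = (249 − 1)/2.
Hence E[X] = Σ_{i=1}^{249} (249 − i)/249 = 124 ≈ 124.000000.

E[X] = 124 = 124.000000.


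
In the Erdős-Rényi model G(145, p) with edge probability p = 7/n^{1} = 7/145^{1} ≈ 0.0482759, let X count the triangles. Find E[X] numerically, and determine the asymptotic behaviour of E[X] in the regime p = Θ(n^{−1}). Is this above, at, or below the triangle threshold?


Number of potential triangles: C(145, 3) = 497640.
Each occurs with probability p³ ≈ (0.0482759)³ ≈ 1.12509738e-04.
By linearity: E[X] = C(145, 3)·p³ ≈ 497640 · 1.12509738e-04 ≈ 55.989346.
Here α = 1, so p = 7/n is exactly at the triangle threshold p ~ 1/n. Asymptotically E[X] → c³/6 = 7³/6 = 343/6 ≈ 57.166667, a bounded constant. In this regime the triangle count is asymptotically Poisson(c³/6).

E[X] ≈ 55.989346; in regime p = Θ(1/n^{1}) E[X] stays bounded (at the triangle threshold p ~ 1/n).


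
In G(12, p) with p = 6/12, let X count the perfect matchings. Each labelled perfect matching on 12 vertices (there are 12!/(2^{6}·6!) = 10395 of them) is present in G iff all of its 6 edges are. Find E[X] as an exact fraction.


K_12 has 12!/(2^{6}·6!) = 10395 labelled perfect matchings.
For each such perfect matching H, let X_H = 1 if all 6 edges of H are present in G. Then P[X_H = 1] = p^{6} = (1/2)^{6} = 1/64.
By linearity of expectation: E[X] = Σ_H E[X_H] = 10395 · p^{6} = 10395 · 1/64 = 10395/64.
Numerically: E[X] ≈ 162.42.

E[X] = 10395 · (1/2)^{6} = 10395/64 ≈ 162.42.


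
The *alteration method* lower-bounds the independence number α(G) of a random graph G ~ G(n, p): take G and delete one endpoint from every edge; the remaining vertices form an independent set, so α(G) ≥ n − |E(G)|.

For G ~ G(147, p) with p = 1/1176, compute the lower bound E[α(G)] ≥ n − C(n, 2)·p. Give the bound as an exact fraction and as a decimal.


E[|E(G)|] = C(147, 2)·p = 10731 · (1/1176) = 73/8.
E[α(G)] ≥ n − E[|E(G)|] = 147 − 73/8 = 1103/8.
Numerically: ≈ 137.875.
(This is only a lower bound; the true E[α(G)] may be larger.)

E[α(G)] ≥ 1103/8 ≈ 137.875.


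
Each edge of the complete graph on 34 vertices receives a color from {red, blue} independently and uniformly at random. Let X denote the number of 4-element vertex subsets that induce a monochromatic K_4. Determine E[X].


Let X = Σ_S X_S over the C(34, 4) = 46376 subsets S of size 4, where X_S = 1 if the K_4 on S is monochromatic.
For a fixed S, the K_4 on S has C(4, 2) = 6 edges. P[all 6 edges red] = (1/2)^6, and likewise for blue, so P[monochromatic] = 2·(1/2)^6 = 2^{1 − 6} = 1/32.
Summing: E[X] = C(34, 4) · 2^{1 − 6} = 46376 · 1/32 = 5797/4.
Numerically: E[X] ≈ 1449.25000.

E[X] = C(34,4)·2^(1−C(4,2)) = 5797/4 ≈ 1449.25000.


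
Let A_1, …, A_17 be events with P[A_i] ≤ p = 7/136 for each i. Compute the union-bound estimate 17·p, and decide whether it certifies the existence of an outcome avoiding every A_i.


Union bound: P[∪_{i=1}^{17} A_i] ≤ Σ_i P[A_i] ≤ 17·p = 17·(7/136) = 7/8.
Numerically: 7/8 ≈ 0.87500.
Is 7/8 < 1? YES.
Since P[∪ A_i] ≤ 7/8 < 1, the complement has P[∩ A_i^c] ≥ 1 − 7/8 = 1/8 > 0, so some outcome avoids every A_i.

17·p = 7/8 ≈ 0.87500; existence CERTIFIED by the union bound.


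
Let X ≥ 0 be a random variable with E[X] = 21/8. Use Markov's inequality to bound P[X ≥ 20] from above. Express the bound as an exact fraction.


μ = E[X] = 21/8, a = 20.
Markov: P[X ≥ 20] ≤ μ/a = (21/8)/20 = 21/160.
Numerically: ≈ 0.13125.
(Since a = 20 > μ = 2.62500, the bound 21/160 is < 1 and informative.)

P[X ≥ 20] ≤ 21/160 ≈ 0.13125.


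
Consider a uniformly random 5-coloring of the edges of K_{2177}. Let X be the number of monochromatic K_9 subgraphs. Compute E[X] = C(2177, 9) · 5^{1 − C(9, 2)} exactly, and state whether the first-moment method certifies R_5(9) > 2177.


E[X] = C(2177, 9) · 5^{1 − 36} = 2976951400847999984172400 · 5^{−35} = 2976951400847999984172400/2910383045673370361328125.
As a reduced fraction: E[X] = 119078056033919999366896/116415321826934814453125 ≈ 1.02287.
Is E[X] < 1? NO.
Since E[X] ≥ 1, the first-moment bound is inconclusive at n = 2177; it does NOT by itself certify R_5(9) > 2177.

E[X] = 119078056033919999366896/116415321826934814453125 ≈ 1.02287; E[X] ≥ 1; first-moment method inconclusive here.


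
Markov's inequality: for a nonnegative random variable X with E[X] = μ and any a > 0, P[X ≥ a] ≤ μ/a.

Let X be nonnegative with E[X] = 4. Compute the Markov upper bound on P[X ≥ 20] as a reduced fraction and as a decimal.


μ = E[X] = 4, a = 20.
Markov: P[X ≥ 20] ≤ μ/a = (4)/20 = 1/5.
Numerically: ≈ 0.20000.
(Since a = 20 > μ = 4.00000, the bound 1/5 is < 1 and informative.)

P[X ≥ 20] ≤ 1/5 ≈ 0.20000.


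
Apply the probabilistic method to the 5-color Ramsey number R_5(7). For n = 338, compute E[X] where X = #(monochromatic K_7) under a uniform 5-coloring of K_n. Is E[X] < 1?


E[X] = C(338, 7) · 5^{1 − 21} = 93935323022736 · 5^{−20} = 93935323022736/95367431640625.
As a reduced fraction: E[X] = 93935323022736/95367431640625 ≈ 0.9850.
Is E[X] < 1? YES.
Since E[X] < 1, there exists a 5-coloring of K_{338} with no monochromatic K_7; hence R_5(7) > 338.

E[X] = 93935323022736/95367431640625 ≈ 0.9850; E[X] < 1, so R_5(7) > 338.
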